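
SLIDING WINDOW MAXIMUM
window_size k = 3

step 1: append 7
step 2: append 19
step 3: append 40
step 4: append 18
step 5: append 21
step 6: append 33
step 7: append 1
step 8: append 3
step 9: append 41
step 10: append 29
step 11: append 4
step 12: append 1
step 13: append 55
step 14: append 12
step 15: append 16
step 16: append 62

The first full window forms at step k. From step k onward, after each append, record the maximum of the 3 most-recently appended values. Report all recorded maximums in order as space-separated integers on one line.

Answer: 40 40 40 33 33 33 41 41 41 29 55 55 55 62

Derivation:
step 1: append 7 -> window=[7] (not full yet)
step 2: append 19 -> window=[7, 19] (not full yet)
step 3: append 40 -> window=[7, 19, 40] -> max=40
step 4: append 18 -> window=[19, 40, 18] -> max=40
step 5: append 21 -> window=[40, 18, 21] -> max=40
step 6: append 33 -> window=[18, 21, 33] -> max=33
step 7: append 1 -> window=[21, 33, 1] -> max=33
step 8: append 3 -> window=[33, 1, 3] -> max=33
step 9: append 41 -> window=[1, 3, 41] -> max=41
step 10: append 29 -> window=[3, 41, 29] -> max=41
step 11: append 4 -> window=[41, 29, 4] -> max=41
step 12: append 1 -> window=[29, 4, 1] -> max=29
step 13: append 55 -> window=[4, 1, 55] -> max=55
step 14: append 12 -> window=[1, 55, 12] -> max=55
step 15: append 16 -> window=[55, 12, 16] -> max=55
step 16: append 62 -> window=[12, 16, 62] -> max=62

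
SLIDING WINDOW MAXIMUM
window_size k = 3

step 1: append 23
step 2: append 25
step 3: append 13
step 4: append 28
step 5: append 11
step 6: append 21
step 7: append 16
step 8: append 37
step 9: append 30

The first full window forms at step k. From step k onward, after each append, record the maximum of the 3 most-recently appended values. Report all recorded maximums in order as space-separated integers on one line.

step 1: append 23 -> window=[23] (not full yet)
step 2: append 25 -> window=[23, 25] (not full yet)
step 3: append 13 -> window=[23, 25, 13] -> max=25
step 4: append 28 -> window=[25, 13, 28] -> max=28
step 5: append 11 -> window=[13, 28, 11] -> max=28
step 6: append 21 -> window=[28, 11, 21] -> max=28
step 7: append 16 -> window=[11, 21, 16] -> max=21
step 8: append 37 -> window=[21, 16, 37] -> max=37
step 9: append 30 -> window=[16, 37, 30] -> max=37

Answer: 25 28 28 28 21 37 37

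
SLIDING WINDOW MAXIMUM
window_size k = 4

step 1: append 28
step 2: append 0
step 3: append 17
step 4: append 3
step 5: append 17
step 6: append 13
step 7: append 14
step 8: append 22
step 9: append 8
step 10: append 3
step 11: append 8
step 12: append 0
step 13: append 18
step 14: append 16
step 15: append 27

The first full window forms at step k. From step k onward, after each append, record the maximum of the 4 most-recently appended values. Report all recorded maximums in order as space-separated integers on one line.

Answer: 28 17 17 17 22 22 22 22 8 18 18 27

Derivation:
step 1: append 28 -> window=[28] (not full yet)
step 2: append 0 -> window=[28, 0] (not full yet)
step 3: append 17 -> window=[28, 0, 17] (not full yet)
step 4: append 3 -> window=[28, 0, 17, 3] -> max=28
step 5: append 17 -> window=[0, 17, 3, 17] -> max=17
step 6: append 13 -> window=[17, 3, 17, 13] -> max=17
step 7: append 14 -> window=[3, 17, 13, 14] -> max=17
step 8: append 22 -> window=[17, 13, 14, 22] -> max=22
step 9: append 8 -> window=[13, 14, 22, 8] -> max=22
step 10: append 3 -> window=[14, 22, 8, 3] -> max=22
step 11: append 8 -> window=[22, 8, 3, 8] -> max=22
step 12: append 0 -> window=[8, 3, 8, 0] -> max=8
step 13: append 18 -> window=[3, 8, 0, 18] -> max=18
step 14: append 16 -> window=[8, 0, 18, 16] -> max=18
step 15: append 27 -> window=[0, 18, 16, 27] -> max=27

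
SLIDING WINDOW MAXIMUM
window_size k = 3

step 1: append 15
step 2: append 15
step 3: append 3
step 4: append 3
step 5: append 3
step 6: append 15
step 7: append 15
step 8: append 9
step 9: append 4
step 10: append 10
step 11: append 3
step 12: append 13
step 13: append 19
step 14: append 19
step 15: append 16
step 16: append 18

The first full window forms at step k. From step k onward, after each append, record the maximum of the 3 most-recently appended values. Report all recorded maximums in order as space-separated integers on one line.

step 1: append 15 -> window=[15] (not full yet)
step 2: append 15 -> window=[15, 15] (not full yet)
step 3: append 3 -> window=[15, 15, 3] -> max=15
step 4: append 3 -> window=[15, 3, 3] -> max=15
step 5: append 3 -> window=[3, 3, 3] -> max=3
step 6: append 15 -> window=[3, 3, 15] -> max=15
step 7: append 15 -> window=[3, 15, 15] -> max=15
step 8: append 9 -> window=[15, 15, 9] -> max=15
step 9: append 4 -> window=[15, 9, 4] -> max=15
step 10: append 10 -> window=[9, 4, 10] -> max=10
step 11: append 3 -> window=[4, 10, 3] -> max=10
step 12: append 13 -> window=[10, 3, 13] -> max=13
step 13: append 19 -> window=[3, 13, 19] -> max=19
step 14: append 19 -> window=[13, 19, 19] -> max=19
step 15: append 16 -> window=[19, 19, 16] -> max=19
step 16: append 18 -> window=[19, 16, 18] -> max=19

Answer: 15 15 3 15 15 15 15 10 10 13 19 19 19 19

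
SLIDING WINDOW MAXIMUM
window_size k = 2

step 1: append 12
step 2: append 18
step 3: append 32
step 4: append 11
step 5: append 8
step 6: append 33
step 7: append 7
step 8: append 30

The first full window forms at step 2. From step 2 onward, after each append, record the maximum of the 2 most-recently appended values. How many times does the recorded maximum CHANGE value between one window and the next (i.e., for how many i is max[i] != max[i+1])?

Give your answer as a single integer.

step 1: append 12 -> window=[12] (not full yet)
step 2: append 18 -> window=[12, 18] -> max=18
step 3: append 32 -> window=[18, 32] -> max=32
step 4: append 11 -> window=[32, 11] -> max=32
step 5: append 8 -> window=[11, 8] -> max=11
step 6: append 33 -> window=[8, 33] -> max=33
step 7: append 7 -> window=[33, 7] -> max=33
step 8: append 30 -> window=[7, 30] -> max=30
Recorded maximums: 18 32 32 11 33 33 30
Changes between consecutive maximums: 4

Answer: 4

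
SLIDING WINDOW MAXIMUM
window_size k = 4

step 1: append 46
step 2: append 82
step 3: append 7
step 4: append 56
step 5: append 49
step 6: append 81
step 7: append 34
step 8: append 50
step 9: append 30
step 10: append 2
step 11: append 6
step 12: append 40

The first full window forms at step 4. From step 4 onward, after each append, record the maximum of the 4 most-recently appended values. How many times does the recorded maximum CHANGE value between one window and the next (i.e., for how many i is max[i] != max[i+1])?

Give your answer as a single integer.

step 1: append 46 -> window=[46] (not full yet)
step 2: append 82 -> window=[46, 82] (not full yet)
step 3: append 7 -> window=[46, 82, 7] (not full yet)
step 4: append 56 -> window=[46, 82, 7, 56] -> max=82
step 5: append 49 -> window=[82, 7, 56, 49] -> max=82
step 6: append 81 -> window=[7, 56, 49, 81] -> max=81
step 7: append 34 -> window=[56, 49, 81, 34] -> max=81
step 8: append 50 -> window=[49, 81, 34, 50] -> max=81
step 9: append 30 -> window=[81, 34, 50, 30] -> max=81
step 10: append 2 -> window=[34, 50, 30, 2] -> max=50
step 11: append 6 -> window=[50, 30, 2, 6] -> max=50
step 12: append 40 -> window=[30, 2, 6, 40] -> max=40
Recorded maximums: 82 82 81 81 81 81 50 50 40
Changes between consecutive maximums: 3

Answer: 3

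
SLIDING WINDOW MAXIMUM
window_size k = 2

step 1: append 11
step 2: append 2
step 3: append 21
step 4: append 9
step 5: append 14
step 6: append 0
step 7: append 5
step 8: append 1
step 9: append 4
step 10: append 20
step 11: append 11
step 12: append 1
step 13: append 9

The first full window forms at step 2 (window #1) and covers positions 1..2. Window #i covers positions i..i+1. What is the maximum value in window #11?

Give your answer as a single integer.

step 1: append 11 -> window=[11] (not full yet)
step 2: append 2 -> window=[11, 2] -> max=11
step 3: append 21 -> window=[2, 21] -> max=21
step 4: append 9 -> window=[21, 9] -> max=21
step 5: append 14 -> window=[9, 14] -> max=14
step 6: append 0 -> window=[14, 0] -> max=14
step 7: append 5 -> window=[0, 5] -> max=5
step 8: append 1 -> window=[5, 1] -> max=5
step 9: append 4 -> window=[1, 4] -> max=4
step 10: append 20 -> window=[4, 20] -> max=20
step 11: append 11 -> window=[20, 11] -> max=20
step 12: append 1 -> window=[11, 1] -> max=11
Window #11 max = 11

Answer: 11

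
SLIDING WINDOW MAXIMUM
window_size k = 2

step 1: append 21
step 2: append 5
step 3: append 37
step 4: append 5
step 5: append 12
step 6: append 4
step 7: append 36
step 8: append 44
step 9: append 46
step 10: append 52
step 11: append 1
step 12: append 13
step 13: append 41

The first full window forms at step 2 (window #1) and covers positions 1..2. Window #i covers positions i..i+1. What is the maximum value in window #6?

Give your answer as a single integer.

step 1: append 21 -> window=[21] (not full yet)
step 2: append 5 -> window=[21, 5] -> max=21
step 3: append 37 -> window=[5, 37] -> max=37
step 4: append 5 -> window=[37, 5] -> max=37
step 5: append 12 -> window=[5, 12] -> max=12
step 6: append 4 -> window=[12, 4] -> max=12
step 7: append 36 -> window=[4, 36] -> max=36
Window #6 max = 36

Answer: 36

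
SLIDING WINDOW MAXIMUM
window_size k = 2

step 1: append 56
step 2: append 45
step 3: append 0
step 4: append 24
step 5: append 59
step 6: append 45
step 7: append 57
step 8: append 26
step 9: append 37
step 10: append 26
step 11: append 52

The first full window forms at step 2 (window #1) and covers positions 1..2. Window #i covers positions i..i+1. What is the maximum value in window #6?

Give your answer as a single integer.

step 1: append 56 -> window=[56] (not full yet)
step 2: append 45 -> window=[56, 45] -> max=56
step 3: append 0 -> window=[45, 0] -> max=45
step 4: append 24 -> window=[0, 24] -> max=24
step 5: append 59 -> window=[24, 59] -> max=59
step 6: append 45 -> window=[59, 45] -> max=59
step 7: append 57 -> window=[45, 57] -> max=57
Window #6 max = 57

Answer: 57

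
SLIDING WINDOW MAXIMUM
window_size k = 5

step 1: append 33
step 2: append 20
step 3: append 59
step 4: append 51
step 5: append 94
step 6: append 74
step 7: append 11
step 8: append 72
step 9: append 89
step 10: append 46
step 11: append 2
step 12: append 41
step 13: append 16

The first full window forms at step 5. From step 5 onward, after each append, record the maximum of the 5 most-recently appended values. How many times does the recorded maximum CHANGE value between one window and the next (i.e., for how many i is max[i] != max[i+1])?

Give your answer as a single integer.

Answer: 1

Derivation:
step 1: append 33 -> window=[33] (not full yet)
step 2: append 20 -> window=[33, 20] (not full yet)
step 3: append 59 -> window=[33, 20, 59] (not full yet)
step 4: append 51 -> window=[33, 20, 59, 51] (not full yet)
step 5: append 94 -> window=[33, 20, 59, 51, 94] -> max=94
step 6: append 74 -> window=[20, 59, 51, 94, 74] -> max=94
step 7: append 11 -> window=[59, 51, 94, 74, 11] -> max=94
step 8: append 72 -> window=[51, 94, 74, 11, 72] -> max=94
step 9: append 89 -> window=[94, 74, 11, 72, 89] -> max=94
step 10: append 46 -> window=[74, 11, 72, 89, 46] -> max=89
step 11: append 2 -> window=[11, 72, 89, 46, 2] -> max=89
step 12: append 41 -> window=[72, 89, 46, 2, 41] -> max=89
step 13: append 16 -> window=[89, 46, 2, 41, 16] -> max=89
Recorded maximums: 94 94 94 94 94 89 89 89 89
Changes between consecutive maximums: 1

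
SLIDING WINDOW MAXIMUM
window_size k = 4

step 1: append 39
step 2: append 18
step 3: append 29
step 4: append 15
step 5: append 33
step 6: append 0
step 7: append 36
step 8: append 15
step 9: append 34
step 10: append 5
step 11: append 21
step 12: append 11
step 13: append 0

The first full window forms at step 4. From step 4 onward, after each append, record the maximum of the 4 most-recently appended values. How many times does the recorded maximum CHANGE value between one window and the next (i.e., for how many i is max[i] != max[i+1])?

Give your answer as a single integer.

step 1: append 39 -> window=[39] (not full yet)
step 2: append 18 -> window=[39, 18] (not full yet)
step 3: append 29 -> window=[39, 18, 29] (not full yet)
step 4: append 15 -> window=[39, 18, 29, 15] -> max=39
step 5: append 33 -> window=[18, 29, 15, 33] -> max=33
step 6: append 0 -> window=[29, 15, 33, 0] -> max=33
step 7: append 36 -> window=[15, 33, 0, 36] -> max=36
step 8: append 15 -> window=[33, 0, 36, 15] -> max=36
step 9: append 34 -> window=[0, 36, 15, 34] -> max=36
step 10: append 5 -> window=[36, 15, 34, 5] -> max=36
step 11: append 21 -> window=[15, 34, 5, 21] -> max=34
step 12: append 11 -> window=[34, 5, 21, 11] -> max=34
step 13: append 0 -> window=[5, 21, 11, 0] -> max=21
Recorded maximums: 39 33 33 36 36 36 36 34 34 21
Changes between consecutive maximums: 4

Answer: 4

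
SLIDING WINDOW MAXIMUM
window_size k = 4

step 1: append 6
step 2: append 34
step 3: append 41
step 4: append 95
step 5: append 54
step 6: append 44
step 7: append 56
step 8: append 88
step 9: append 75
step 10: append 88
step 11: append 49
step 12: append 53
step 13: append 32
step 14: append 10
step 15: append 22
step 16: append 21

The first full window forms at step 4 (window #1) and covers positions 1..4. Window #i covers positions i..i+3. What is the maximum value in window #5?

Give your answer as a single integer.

step 1: append 6 -> window=[6] (not full yet)
step 2: append 34 -> window=[6, 34] (not full yet)
step 3: append 41 -> window=[6, 34, 41] (not full yet)
step 4: append 95 -> window=[6, 34, 41, 95] -> max=95
step 5: append 54 -> window=[34, 41, 95, 54] -> max=95
step 6: append 44 -> window=[41, 95, 54, 44] -> max=95
step 7: append 56 -> window=[95, 54, 44, 56] -> max=95
step 8: append 88 -> window=[54, 44, 56, 88] -> max=88
Window #5 max = 88

Answer: 88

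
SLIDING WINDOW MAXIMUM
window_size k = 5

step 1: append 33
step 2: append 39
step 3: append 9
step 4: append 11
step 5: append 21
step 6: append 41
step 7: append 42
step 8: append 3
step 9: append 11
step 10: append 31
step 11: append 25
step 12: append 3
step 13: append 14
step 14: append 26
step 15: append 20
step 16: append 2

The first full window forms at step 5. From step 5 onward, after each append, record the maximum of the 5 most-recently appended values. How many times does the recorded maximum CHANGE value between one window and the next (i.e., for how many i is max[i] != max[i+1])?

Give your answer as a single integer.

Answer: 4

Derivation:
step 1: append 33 -> window=[33] (not full yet)
step 2: append 39 -> window=[33, 39] (not full yet)
step 3: append 9 -> window=[33, 39, 9] (not full yet)
step 4: append 11 -> window=[33, 39, 9, 11] (not full yet)
step 5: append 21 -> window=[33, 39, 9, 11, 21] -> max=39
step 6: append 41 -> window=[39, 9, 11, 21, 41] -> max=41
step 7: append 42 -> window=[9, 11, 21, 41, 42] -> max=42
step 8: append 3 -> window=[11, 21, 41, 42, 3] -> max=42
step 9: append 11 -> window=[21, 41, 42, 3, 11] -> max=42
step 10: append 31 -> window=[41, 42, 3, 11, 31] -> max=42
step 11: append 25 -> window=[42, 3, 11, 31, 25] -> max=42
step 12: append 3 -> window=[3, 11, 31, 25, 3] -> max=31
step 13: append 14 -> window=[11, 31, 25, 3, 14] -> max=31
step 14: append 26 -> window=[31, 25, 3, 14, 26] -> max=31
step 15: append 20 -> window=[25, 3, 14, 26, 20] -> max=26
step 16: append 2 -> window=[3, 14, 26, 20, 2] -> max=26
Recorded maximums: 39 41 42 42 42 42 42 31 31 31 26 26
Changes between consecutive maximums: 4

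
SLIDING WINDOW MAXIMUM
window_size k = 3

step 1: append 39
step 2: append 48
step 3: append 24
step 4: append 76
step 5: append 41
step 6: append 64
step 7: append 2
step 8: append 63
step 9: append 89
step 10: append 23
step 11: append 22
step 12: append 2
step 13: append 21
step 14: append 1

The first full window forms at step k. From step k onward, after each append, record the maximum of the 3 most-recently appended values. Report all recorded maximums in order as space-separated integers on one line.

step 1: append 39 -> window=[39] (not full yet)
step 2: append 48 -> window=[39, 48] (not full yet)
step 3: append 24 -> window=[39, 48, 24] -> max=48
step 4: append 76 -> window=[48, 24, 76] -> max=76
step 5: append 41 -> window=[24, 76, 41] -> max=76
step 6: append 64 -> window=[76, 41, 64] -> max=76
step 7: append 2 -> window=[41, 64, 2] -> max=64
step 8: append 63 -> window=[64, 2, 63] -> max=64
step 9: append 89 -> window=[2, 63, 89] -> max=89
step 10: append 23 -> window=[63, 89, 23] -> max=89
step 11: append 22 -> window=[89, 23, 22] -> max=89
step 12: append 2 -> window=[23, 22, 2] -> max=23
step 13: append 21 -> window=[22, 2, 21] -> max=22
step 14: append 1 -> window=[2, 21, 1] -> max=21

Answer: 48 76 76 76 64 64 89 89 89 23 22 21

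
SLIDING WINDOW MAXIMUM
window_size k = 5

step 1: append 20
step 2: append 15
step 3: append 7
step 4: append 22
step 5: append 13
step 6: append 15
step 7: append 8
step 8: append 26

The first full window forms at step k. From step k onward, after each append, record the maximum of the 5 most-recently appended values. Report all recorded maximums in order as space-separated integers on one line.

Answer: 22 22 22 26

Derivation:
step 1: append 20 -> window=[20] (not full yet)
step 2: append 15 -> window=[20, 15] (not full yet)
step 3: append 7 -> window=[20, 15, 7] (not full yet)
step 4: append 22 -> window=[20, 15, 7, 22] (not full yet)
step 5: append 13 -> window=[20, 15, 7, 22, 13] -> max=22
step 6: append 15 -> window=[15, 7, 22, 13, 15] -> max=22
step 7: append 8 -> window=[7, 22, 13, 15, 8] -> max=22
step 8: append 26 -> window=[22, 13, 15, 8, 26] -> max=26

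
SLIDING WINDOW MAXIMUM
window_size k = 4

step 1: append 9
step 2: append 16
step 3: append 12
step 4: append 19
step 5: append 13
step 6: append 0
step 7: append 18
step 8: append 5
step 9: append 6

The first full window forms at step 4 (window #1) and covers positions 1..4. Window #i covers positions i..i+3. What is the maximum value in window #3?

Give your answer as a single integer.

Answer: 19

Derivation:
step 1: append 9 -> window=[9] (not full yet)
step 2: append 16 -> window=[9, 16] (not full yet)
step 3: append 12 -> window=[9, 16, 12] (not full yet)
step 4: append 19 -> window=[9, 16, 12, 19] -> max=19
step 5: append 13 -> window=[16, 12, 19, 13] -> max=19
step 6: append 0 -> window=[12, 19, 13, 0] -> max=19
Window #3 max = 19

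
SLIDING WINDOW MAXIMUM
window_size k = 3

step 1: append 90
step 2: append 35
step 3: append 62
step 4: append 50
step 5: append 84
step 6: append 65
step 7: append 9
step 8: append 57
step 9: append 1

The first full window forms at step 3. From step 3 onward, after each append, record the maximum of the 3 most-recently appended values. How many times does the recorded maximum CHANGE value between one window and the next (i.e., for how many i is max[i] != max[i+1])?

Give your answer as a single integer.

step 1: append 90 -> window=[90] (not full yet)
step 2: append 35 -> window=[90, 35] (not full yet)
step 3: append 62 -> window=[90, 35, 62] -> max=90
step 4: append 50 -> window=[35, 62, 50] -> max=62
step 5: append 84 -> window=[62, 50, 84] -> max=84
step 6: append 65 -> window=[50, 84, 65] -> max=84
step 7: append 9 -> window=[84, 65, 9] -> max=84
step 8: append 57 -> window=[65, 9, 57] -> max=65
step 9: append 1 -> window=[9, 57, 1] -> max=57
Recorded maximums: 90 62 84 84 84 65 57
Changes between consecutive maximums: 4

Answer: 4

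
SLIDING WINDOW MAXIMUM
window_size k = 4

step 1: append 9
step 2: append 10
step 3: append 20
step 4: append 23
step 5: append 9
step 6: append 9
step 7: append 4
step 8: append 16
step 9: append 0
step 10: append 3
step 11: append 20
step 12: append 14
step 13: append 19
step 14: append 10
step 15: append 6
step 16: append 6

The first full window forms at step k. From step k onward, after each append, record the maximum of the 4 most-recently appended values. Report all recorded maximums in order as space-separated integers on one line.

step 1: append 9 -> window=[9] (not full yet)
step 2: append 10 -> window=[9, 10] (not full yet)
step 3: append 20 -> window=[9, 10, 20] (not full yet)
step 4: append 23 -> window=[9, 10, 20, 23] -> max=23
step 5: append 9 -> window=[10, 20, 23, 9] -> max=23
step 6: append 9 -> window=[20, 23, 9, 9] -> max=23
step 7: append 4 -> window=[23, 9, 9, 4] -> max=23
step 8: append 16 -> window=[9, 9, 4, 16] -> max=16
step 9: append 0 -> window=[9, 4, 16, 0] -> max=16
step 10: append 3 -> window=[4, 16, 0, 3] -> max=16
step 11: append 20 -> window=[16, 0, 3, 20] -> max=20
step 12: append 14 -> window=[0, 3, 20, 14] -> max=20
step 13: append 19 -> window=[3, 20, 14, 19] -> max=20
step 14: append 10 -> window=[20, 14, 19, 10] -> max=20
step 15: append 6 -> window=[14, 19, 10, 6] -> max=19
step 16: append 6 -> window=[19, 10, 6, 6] -> max=19

Answer: 23 23 23 23 16 16 16 20 20 20 20 19 19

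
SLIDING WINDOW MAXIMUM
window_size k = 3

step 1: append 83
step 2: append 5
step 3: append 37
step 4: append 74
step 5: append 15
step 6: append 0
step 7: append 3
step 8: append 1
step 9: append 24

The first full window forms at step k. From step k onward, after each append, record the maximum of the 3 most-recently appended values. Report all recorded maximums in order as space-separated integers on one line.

step 1: append 83 -> window=[83] (not full yet)
step 2: append 5 -> window=[83, 5] (not full yet)
step 3: append 37 -> window=[83, 5, 37] -> max=83
step 4: append 74 -> window=[5, 37, 74] -> max=74
step 5: append 15 -> window=[37, 74, 15] -> max=74
step 6: append 0 -> window=[74, 15, 0] -> max=74
step 7: append 3 -> window=[15, 0, 3] -> max=15
step 8: append 1 -> window=[0, 3, 1] -> max=3
step 9: append 24 -> window=[3, 1, 24] -> max=24

Answer: 83 74 74 74 15 3 24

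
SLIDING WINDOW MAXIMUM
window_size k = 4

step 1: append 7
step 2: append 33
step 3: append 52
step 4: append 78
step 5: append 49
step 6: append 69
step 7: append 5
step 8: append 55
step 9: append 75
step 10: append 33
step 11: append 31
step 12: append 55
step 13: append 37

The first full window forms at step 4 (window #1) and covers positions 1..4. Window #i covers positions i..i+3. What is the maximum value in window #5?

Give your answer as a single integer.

step 1: append 7 -> window=[7] (not full yet)
step 2: append 33 -> window=[7, 33] (not full yet)
step 3: append 52 -> window=[7, 33, 52] (not full yet)
step 4: append 78 -> window=[7, 33, 52, 78] -> max=78
step 5: append 49 -> window=[33, 52, 78, 49] -> max=78
step 6: append 69 -> window=[52, 78, 49, 69] -> max=78
step 7: append 5 -> window=[78, 49, 69, 5] -> max=78
step 8: append 55 -> window=[49, 69, 5, 55] -> max=69
Window #5 max = 69

Answer: 69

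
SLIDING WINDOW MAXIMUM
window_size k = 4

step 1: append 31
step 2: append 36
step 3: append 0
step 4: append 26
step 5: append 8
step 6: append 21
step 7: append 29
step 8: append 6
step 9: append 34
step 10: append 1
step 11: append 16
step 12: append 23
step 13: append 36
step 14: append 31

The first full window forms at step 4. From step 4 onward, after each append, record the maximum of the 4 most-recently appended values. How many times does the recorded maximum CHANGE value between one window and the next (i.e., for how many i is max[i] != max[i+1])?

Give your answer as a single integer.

step 1: append 31 -> window=[31] (not full yet)
step 2: append 36 -> window=[31, 36] (not full yet)
step 3: append 0 -> window=[31, 36, 0] (not full yet)
step 4: append 26 -> window=[31, 36, 0, 26] -> max=36
step 5: append 8 -> window=[36, 0, 26, 8] -> max=36
step 6: append 21 -> window=[0, 26, 8, 21] -> max=26
step 7: append 29 -> window=[26, 8, 21, 29] -> max=29
step 8: append 6 -> window=[8, 21, 29, 6] -> max=29
step 9: append 34 -> window=[21, 29, 6, 34] -> max=34
step 10: append 1 -> window=[29, 6, 34, 1] -> max=34
step 11: append 16 -> window=[6, 34, 1, 16] -> max=34
step 12: append 23 -> window=[34, 1, 16, 23] -> max=34
step 13: append 36 -> window=[1, 16, 23, 36] -> max=36
step 14: append 31 -> window=[16, 23, 36, 31] -> max=36
Recorded maximums: 36 36 26 29 29 34 34 34 34 36 36
Changes between consecutive maximums: 4

Answer: 4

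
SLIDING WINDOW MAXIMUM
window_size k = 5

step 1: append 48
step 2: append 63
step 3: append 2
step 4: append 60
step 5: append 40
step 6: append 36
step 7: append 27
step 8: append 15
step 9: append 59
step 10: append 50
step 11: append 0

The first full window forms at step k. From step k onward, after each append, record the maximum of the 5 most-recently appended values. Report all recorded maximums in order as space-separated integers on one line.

step 1: append 48 -> window=[48] (not full yet)
step 2: append 63 -> window=[48, 63] (not full yet)
step 3: append 2 -> window=[48, 63, 2] (not full yet)
step 4: append 60 -> window=[48, 63, 2, 60] (not full yet)
step 5: append 40 -> window=[48, 63, 2, 60, 40] -> max=63
step 6: append 36 -> window=[63, 2, 60, 40, 36] -> max=63
step 7: append 27 -> window=[2, 60, 40, 36, 27] -> max=60
step 8: append 15 -> window=[60, 40, 36, 27, 15] -> max=60
step 9: append 59 -> window=[40, 36, 27, 15, 59] -> max=59
step 10: append 50 -> window=[36, 27, 15, 59, 50] -> max=59
step 11: append 0 -> window=[27, 15, 59, 50, 0] -> max=59

Answer: 63 63 60 60 59 59 59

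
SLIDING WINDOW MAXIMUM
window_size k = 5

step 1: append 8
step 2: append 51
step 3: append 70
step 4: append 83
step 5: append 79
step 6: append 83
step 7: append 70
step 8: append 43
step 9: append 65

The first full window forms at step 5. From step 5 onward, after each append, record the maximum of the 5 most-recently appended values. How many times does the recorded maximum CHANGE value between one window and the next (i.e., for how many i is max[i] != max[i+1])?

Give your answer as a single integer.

Answer: 0

Derivation:
step 1: append 8 -> window=[8] (not full yet)
step 2: append 51 -> window=[8, 51] (not full yet)
step 3: append 70 -> window=[8, 51, 70] (not full yet)
step 4: append 83 -> window=[8, 51, 70, 83] (not full yet)
step 5: append 79 -> window=[8, 51, 70, 83, 79] -> max=83
step 6: append 83 -> window=[51, 70, 83, 79, 83] -> max=83
step 7: append 70 -> window=[70, 83, 79, 83, 70] -> max=83
step 8: append 43 -> window=[83, 79, 83, 70, 43] -> max=83
step 9: append 65 -> window=[79, 83, 70, 43, 65] -> max=83
Recorded maximums: 83 83 83 83 83
Changes between consecutive maximums: 0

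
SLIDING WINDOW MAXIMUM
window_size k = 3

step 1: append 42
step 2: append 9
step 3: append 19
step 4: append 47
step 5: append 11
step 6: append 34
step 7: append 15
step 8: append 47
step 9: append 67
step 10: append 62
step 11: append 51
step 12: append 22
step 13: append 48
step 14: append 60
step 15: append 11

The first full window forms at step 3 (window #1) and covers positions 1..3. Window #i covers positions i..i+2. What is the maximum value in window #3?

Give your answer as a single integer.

Answer: 47

Derivation:
step 1: append 42 -> window=[42] (not full yet)
step 2: append 9 -> window=[42, 9] (not full yet)
step 3: append 19 -> window=[42, 9, 19] -> max=42
step 4: append 47 -> window=[9, 19, 47] -> max=47
step 5: append 11 -> window=[19, 47, 11] -> max=47
Window #3 max = 47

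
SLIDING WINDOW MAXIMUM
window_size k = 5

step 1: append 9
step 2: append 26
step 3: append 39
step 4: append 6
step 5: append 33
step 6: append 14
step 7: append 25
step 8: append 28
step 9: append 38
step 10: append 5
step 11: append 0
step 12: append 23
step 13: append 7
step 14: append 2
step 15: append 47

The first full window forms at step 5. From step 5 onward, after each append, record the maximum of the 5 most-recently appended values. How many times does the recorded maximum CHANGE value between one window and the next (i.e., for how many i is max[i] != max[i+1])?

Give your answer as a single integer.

Answer: 4

Derivation:
step 1: append 9 -> window=[9] (not full yet)
step 2: append 26 -> window=[9, 26] (not full yet)
step 3: append 39 -> window=[9, 26, 39] (not full yet)
step 4: append 6 -> window=[9, 26, 39, 6] (not full yet)
step 5: append 33 -> window=[9, 26, 39, 6, 33] -> max=39
step 6: append 14 -> window=[26, 39, 6, 33, 14] -> max=39
step 7: append 25 -> window=[39, 6, 33, 14, 25] -> max=39
step 8: append 28 -> window=[6, 33, 14, 25, 28] -> max=33
step 9: append 38 -> window=[33, 14, 25, 28, 38] -> max=38
step 10: append 5 -> window=[14, 25, 28, 38, 5] -> max=38
step 11: append 0 -> window=[25, 28, 38, 5, 0] -> max=38
step 12: append 23 -> window=[28, 38, 5, 0, 23] -> max=38
step 13: append 7 -> window=[38, 5, 0, 23, 7] -> max=38
step 14: append 2 -> window=[5, 0, 23, 7, 2] -> max=23
step 15: append 47 -> window=[0, 23, 7, 2, 47] -> max=47
Recorded maximums: 39 39 39 33 38 38 38 38 38 23 47
Changes between consecutive maximums: 4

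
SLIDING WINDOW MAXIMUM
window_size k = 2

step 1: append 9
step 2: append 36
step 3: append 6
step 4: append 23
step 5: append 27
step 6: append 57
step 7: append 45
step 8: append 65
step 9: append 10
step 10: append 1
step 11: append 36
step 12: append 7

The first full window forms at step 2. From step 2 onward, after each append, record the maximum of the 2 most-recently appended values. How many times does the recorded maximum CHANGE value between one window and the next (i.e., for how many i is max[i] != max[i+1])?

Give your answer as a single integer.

step 1: append 9 -> window=[9] (not full yet)
step 2: append 36 -> window=[9, 36] -> max=36
step 3: append 6 -> window=[36, 6] -> max=36
step 4: append 23 -> window=[6, 23] -> max=23
step 5: append 27 -> window=[23, 27] -> max=27
step 6: append 57 -> window=[27, 57] -> max=57
step 7: append 45 -> window=[57, 45] -> max=57
step 8: append 65 -> window=[45, 65] -> max=65
step 9: append 10 -> window=[65, 10] -> max=65
step 10: append 1 -> window=[10, 1] -> max=10
step 11: append 36 -> window=[1, 36] -> max=36
step 12: append 7 -> window=[36, 7] -> max=36
Recorded maximums: 36 36 23 27 57 57 65 65 10 36 36
Changes between consecutive maximums: 6

Answer: 6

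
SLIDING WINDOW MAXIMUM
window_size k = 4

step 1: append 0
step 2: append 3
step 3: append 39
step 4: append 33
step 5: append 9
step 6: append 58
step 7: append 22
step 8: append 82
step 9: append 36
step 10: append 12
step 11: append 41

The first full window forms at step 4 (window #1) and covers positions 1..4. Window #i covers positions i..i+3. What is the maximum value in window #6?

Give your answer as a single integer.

Answer: 82

Derivation:
step 1: append 0 -> window=[0] (not full yet)
step 2: append 3 -> window=[0, 3] (not full yet)
step 3: append 39 -> window=[0, 3, 39] (not full yet)
step 4: append 33 -> window=[0, 3, 39, 33] -> max=39
step 5: append 9 -> window=[3, 39, 33, 9] -> max=39
step 6: append 58 -> window=[39, 33, 9, 58] -> max=58
step 7: append 22 -> window=[33, 9, 58, 22] -> max=58
step 8: append 82 -> window=[9, 58, 22, 82] -> max=82
step 9: append 36 -> window=[58, 22, 82, 36] -> max=82
Window #6 max = 82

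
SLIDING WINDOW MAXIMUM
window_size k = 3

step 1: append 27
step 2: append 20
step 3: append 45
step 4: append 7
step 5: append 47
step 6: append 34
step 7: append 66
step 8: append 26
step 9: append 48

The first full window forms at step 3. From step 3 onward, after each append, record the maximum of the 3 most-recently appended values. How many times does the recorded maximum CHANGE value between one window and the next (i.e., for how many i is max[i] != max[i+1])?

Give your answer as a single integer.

Answer: 2

Derivation:
step 1: append 27 -> window=[27] (not full yet)
step 2: append 20 -> window=[27, 20] (not full yet)
step 3: append 45 -> window=[27, 20, 45] -> max=45
step 4: append 7 -> window=[20, 45, 7] -> max=45
step 5: append 47 -> window=[45, 7, 47] -> max=47
step 6: append 34 -> window=[7, 47, 34] -> max=47
step 7: append 66 -> window=[47, 34, 66] -> max=66
step 8: append 26 -> window=[34, 66, 26] -> max=66
step 9: append 48 -> window=[66, 26, 48] -> max=66
Recorded maximums: 45 45 47 47 66 66 66
Changes between consecutive maximums: 2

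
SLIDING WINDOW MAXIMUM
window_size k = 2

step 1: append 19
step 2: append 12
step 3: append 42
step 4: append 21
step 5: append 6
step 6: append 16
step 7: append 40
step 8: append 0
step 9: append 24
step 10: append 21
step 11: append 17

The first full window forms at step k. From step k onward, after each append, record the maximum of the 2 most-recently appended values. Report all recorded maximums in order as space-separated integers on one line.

Answer: 19 42 42 21 16 40 40 24 24 21

Derivation:
step 1: append 19 -> window=[19] (not full yet)
step 2: append 12 -> window=[19, 12] -> max=19
step 3: append 42 -> window=[12, 42] -> max=42
step 4: append 21 -> window=[42, 21] -> max=42
step 5: append 6 -> window=[21, 6] -> max=21
step 6: append 16 -> window=[6, 16] -> max=16
step 7: append 40 -> window=[16, 40] -> max=40
step 8: append 0 -> window=[40, 0] -> max=40
step 9: append 24 -> window=[0, 24] -> max=24
step 10: append 21 -> window=[24, 21] -> max=24
step 11: append 17 -> window=[21, 17] -> max=21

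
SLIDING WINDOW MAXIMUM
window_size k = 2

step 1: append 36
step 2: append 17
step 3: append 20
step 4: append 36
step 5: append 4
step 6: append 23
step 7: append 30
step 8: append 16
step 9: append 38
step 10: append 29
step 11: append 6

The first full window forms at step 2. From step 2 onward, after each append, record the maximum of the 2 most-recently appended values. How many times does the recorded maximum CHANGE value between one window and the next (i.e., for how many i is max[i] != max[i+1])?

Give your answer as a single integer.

step 1: append 36 -> window=[36] (not full yet)
step 2: append 17 -> window=[36, 17] -> max=36
step 3: append 20 -> window=[17, 20] -> max=20
step 4: append 36 -> window=[20, 36] -> max=36
step 5: append 4 -> window=[36, 4] -> max=36
step 6: append 23 -> window=[4, 23] -> max=23
step 7: append 30 -> window=[23, 30] -> max=30
step 8: append 16 -> window=[30, 16] -> max=30
step 9: append 38 -> window=[16, 38] -> max=38
step 10: append 29 -> window=[38, 29] -> max=38
step 11: append 6 -> window=[29, 6] -> max=29
Recorded maximums: 36 20 36 36 23 30 30 38 38 29
Changes between consecutive maximums: 6

Answer: 6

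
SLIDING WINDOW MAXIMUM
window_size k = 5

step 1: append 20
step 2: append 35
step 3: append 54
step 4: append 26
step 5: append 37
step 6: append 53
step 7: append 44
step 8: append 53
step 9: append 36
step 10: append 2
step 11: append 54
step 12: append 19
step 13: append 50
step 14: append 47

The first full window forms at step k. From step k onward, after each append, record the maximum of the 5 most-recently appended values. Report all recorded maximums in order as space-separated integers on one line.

Answer: 54 54 54 53 53 53 54 54 54 54

Derivation:
step 1: append 20 -> window=[20] (not full yet)
step 2: append 35 -> window=[20, 35] (not full yet)
step 3: append 54 -> window=[20, 35, 54] (not full yet)
step 4: append 26 -> window=[20, 35, 54, 26] (not full yet)
step 5: append 37 -> window=[20, 35, 54, 26, 37] -> max=54
step 6: append 53 -> window=[35, 54, 26, 37, 53] -> max=54
step 7: append 44 -> window=[54, 26, 37, 53, 44] -> max=54
step 8: append 53 -> window=[26, 37, 53, 44, 53] -> max=53
step 9: append 36 -> window=[37, 53, 44, 53, 36] -> max=53
step 10: append 2 -> window=[53, 44, 53, 36, 2] -> max=53
step 11: append 54 -> window=[44, 53, 36, 2, 54] -> max=54
step 12: append 19 -> window=[53, 36, 2, 54, 19] -> max=54
step 13: append 50 -> window=[36, 2, 54, 19, 50] -> max=54
step 14: append 47 -> window=[2, 54, 19, 50, 47] -> max=54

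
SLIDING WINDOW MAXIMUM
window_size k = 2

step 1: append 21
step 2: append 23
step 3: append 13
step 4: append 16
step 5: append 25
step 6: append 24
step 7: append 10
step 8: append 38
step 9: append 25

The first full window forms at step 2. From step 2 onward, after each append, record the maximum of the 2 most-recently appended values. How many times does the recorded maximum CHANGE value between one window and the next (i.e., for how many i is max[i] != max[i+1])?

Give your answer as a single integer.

Answer: 4

Derivation:
step 1: append 21 -> window=[21] (not full yet)
step 2: append 23 -> window=[21, 23] -> max=23
step 3: append 13 -> window=[23, 13] -> max=23
step 4: append 16 -> window=[13, 16] -> max=16
step 5: append 25 -> window=[16, 25] -> max=25
step 6: append 24 -> window=[25, 24] -> max=25
step 7: append 10 -> window=[24, 10] -> max=24
step 8: append 38 -> window=[10, 38] -> max=38
step 9: append 25 -> window=[38, 25] -> max=38
Recorded maximums: 23 23 16 25 25 24 38 38
Changes between consecutive maximums: 4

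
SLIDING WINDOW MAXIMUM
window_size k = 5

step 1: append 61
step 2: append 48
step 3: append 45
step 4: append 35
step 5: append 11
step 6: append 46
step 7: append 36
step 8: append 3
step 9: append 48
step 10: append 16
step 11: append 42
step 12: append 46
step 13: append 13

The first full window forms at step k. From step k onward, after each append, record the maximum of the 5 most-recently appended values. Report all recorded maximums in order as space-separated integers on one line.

Answer: 61 48 46 46 48 48 48 48 48

Derivation:
step 1: append 61 -> window=[61] (not full yet)
step 2: append 48 -> window=[61, 48] (not full yet)
step 3: append 45 -> window=[61, 48, 45] (not full yet)
step 4: append 35 -> window=[61, 48, 45, 35] (not full yet)
step 5: append 11 -> window=[61, 48, 45, 35, 11] -> max=61
step 6: append 46 -> window=[48, 45, 35, 11, 46] -> max=48
step 7: append 36 -> window=[45, 35, 11, 46, 36] -> max=46
step 8: append 3 -> window=[35, 11, 46, 36, 3] -> max=46
step 9: append 48 -> window=[11, 46, 36, 3, 48] -> max=48
step 10: append 16 -> window=[46, 36, 3, 48, 16] -> max=48
step 11: append 42 -> window=[36, 3, 48, 16, 42] -> max=48
step 12: append 46 -> window=[3, 48, 16, 42, 46] -> max=48
step 13: append 13 -> window=[48, 16, 42, 46, 13] -> max=48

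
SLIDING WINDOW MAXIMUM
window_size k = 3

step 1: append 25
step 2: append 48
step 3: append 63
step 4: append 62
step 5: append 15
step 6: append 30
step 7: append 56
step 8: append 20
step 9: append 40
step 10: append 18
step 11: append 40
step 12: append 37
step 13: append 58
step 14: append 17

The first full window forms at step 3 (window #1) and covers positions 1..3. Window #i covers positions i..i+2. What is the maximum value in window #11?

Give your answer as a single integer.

Answer: 58

Derivation:
step 1: append 25 -> window=[25] (not full yet)
step 2: append 48 -> window=[25, 48] (not full yet)
step 3: append 63 -> window=[25, 48, 63] -> max=63
step 4: append 62 -> window=[48, 63, 62] -> max=63
step 5: append 15 -> window=[63, 62, 15] -> max=63
step 6: append 30 -> window=[62, 15, 30] -> max=62
step 7: append 56 -> window=[15, 30, 56] -> max=56
step 8: append 20 -> window=[30, 56, 20] -> max=56
step 9: append 40 -> window=[56, 20, 40] -> max=56
step 10: append 18 -> window=[20, 40, 18] -> max=40
step 11: append 40 -> window=[40, 18, 40] -> max=40
step 12: append 37 -> window=[18, 40, 37] -> max=40
step 13: append 58 -> window=[40, 37, 58] -> max=58
Window #11 max = 58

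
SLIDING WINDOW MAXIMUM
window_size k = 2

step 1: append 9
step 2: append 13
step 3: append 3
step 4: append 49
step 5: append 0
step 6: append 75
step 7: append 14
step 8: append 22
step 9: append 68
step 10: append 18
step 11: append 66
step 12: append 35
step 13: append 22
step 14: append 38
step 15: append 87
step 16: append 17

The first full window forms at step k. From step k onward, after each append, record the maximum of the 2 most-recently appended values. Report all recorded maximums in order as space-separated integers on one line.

Answer: 13 13 49 49 75 75 22 68 68 66 66 35 38 87 87

Derivation:
step 1: append 9 -> window=[9] (not full yet)
step 2: append 13 -> window=[9, 13] -> max=13
step 3: append 3 -> window=[13, 3] -> max=13
step 4: append 49 -> window=[3, 49] -> max=49
step 5: append 0 -> window=[49, 0] -> max=49
step 6: append 75 -> window=[0, 75] -> max=75
step 7: append 14 -> window=[75, 14] -> max=75
step 8: append 22 -> window=[14, 22] -> max=22
step 9: append 68 -> window=[22, 68] -> max=68
step 10: append 18 -> window=[68, 18] -> max=68
step 11: append 66 -> window=[18, 66] -> max=66
step 12: append 35 -> window=[66, 35] -> max=66
step 13: append 22 -> window=[35, 22] -> max=35
step 14: append 38 -> window=[22, 38] -> max=38
step 15: append 87 -> window=[38, 87] -> max=87
step 16: append 17 -> window=[87, 17] -> max=87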